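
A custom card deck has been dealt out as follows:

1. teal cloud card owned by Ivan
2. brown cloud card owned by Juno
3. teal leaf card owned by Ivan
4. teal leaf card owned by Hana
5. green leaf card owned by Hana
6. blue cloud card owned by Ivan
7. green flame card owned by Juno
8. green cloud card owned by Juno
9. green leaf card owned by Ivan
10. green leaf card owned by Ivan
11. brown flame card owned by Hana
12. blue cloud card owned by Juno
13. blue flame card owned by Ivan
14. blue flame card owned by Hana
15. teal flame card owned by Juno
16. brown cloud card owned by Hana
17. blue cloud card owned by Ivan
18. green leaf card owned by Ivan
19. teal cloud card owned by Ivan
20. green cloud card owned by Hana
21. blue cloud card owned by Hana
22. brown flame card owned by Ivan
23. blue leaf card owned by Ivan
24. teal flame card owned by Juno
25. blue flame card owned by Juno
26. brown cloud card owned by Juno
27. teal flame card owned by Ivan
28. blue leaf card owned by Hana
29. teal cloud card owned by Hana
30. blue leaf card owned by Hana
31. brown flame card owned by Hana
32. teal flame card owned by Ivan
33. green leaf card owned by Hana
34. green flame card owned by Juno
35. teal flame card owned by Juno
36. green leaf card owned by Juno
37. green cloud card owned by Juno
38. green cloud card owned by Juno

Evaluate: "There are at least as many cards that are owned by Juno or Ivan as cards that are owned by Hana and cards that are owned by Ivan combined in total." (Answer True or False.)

True

cards owned by Juno or Ivan: 26.
cards owned by Hana: 12; cards owned by Ivan: 13; combined: 12 + 13 = 25.
The claim requires 26 ≥ 25, which holds.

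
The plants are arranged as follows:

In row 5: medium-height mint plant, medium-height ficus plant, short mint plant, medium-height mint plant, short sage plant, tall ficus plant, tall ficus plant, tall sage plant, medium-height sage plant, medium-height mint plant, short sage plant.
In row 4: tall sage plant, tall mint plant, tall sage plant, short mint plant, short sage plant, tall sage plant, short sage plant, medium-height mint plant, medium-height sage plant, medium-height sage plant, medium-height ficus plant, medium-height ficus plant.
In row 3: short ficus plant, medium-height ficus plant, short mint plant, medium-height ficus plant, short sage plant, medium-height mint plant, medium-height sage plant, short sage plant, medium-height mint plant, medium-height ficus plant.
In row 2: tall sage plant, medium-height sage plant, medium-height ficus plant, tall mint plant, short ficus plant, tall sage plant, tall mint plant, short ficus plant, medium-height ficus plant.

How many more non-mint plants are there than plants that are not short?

0

non-mint plants: 30.
plants that are not short: 30.
30 − 30 = 0.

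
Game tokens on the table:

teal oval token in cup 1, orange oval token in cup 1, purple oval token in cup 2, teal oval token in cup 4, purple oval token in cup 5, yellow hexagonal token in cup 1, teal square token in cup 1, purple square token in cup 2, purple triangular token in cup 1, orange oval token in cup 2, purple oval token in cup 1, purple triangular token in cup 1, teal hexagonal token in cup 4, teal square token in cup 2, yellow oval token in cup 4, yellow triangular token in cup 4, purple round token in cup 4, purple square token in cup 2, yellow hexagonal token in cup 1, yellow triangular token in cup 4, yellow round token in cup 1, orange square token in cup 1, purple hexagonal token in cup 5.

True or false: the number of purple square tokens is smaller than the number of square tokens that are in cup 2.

True

purple square tokens: 2.
square tokens in cup 2: 3.
The claim requires 2 < 3, which holds.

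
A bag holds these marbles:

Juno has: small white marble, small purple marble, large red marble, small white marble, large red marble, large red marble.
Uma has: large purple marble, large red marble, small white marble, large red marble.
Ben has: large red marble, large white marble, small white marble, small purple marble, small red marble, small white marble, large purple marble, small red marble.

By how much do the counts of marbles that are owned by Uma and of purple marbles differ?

marbles owned by Uma: 4. purple marbles: 4.
|4 − 4| = 4 − 4 = 0.

0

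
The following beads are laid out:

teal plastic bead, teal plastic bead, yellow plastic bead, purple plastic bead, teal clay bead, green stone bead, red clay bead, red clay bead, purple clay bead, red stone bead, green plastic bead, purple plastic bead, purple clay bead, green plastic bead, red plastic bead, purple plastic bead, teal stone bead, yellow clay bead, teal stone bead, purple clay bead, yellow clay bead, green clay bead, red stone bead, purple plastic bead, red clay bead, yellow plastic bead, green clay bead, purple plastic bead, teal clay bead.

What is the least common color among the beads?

Counts by color: purple 8, teal 6, red 6, green 5, yellow 4.
The minimum is 4, held uniquely by yellow.

yellow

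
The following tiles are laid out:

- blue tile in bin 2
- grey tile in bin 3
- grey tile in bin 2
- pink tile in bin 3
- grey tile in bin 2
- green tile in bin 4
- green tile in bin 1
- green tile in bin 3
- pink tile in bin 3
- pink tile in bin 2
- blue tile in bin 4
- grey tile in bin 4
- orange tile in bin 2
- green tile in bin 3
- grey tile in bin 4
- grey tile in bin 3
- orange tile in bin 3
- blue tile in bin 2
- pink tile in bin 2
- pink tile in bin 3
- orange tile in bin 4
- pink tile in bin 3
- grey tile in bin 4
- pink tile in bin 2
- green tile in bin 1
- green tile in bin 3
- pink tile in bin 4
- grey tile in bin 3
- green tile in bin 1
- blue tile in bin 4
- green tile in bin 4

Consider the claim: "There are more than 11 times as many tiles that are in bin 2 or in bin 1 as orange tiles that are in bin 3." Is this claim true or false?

False

|tiles in bin 2 or in bin 1| = 11.
|orange tiles in bin 3| = 1.
The claim requires 11 > 11 × 1 = 11, which does not hold.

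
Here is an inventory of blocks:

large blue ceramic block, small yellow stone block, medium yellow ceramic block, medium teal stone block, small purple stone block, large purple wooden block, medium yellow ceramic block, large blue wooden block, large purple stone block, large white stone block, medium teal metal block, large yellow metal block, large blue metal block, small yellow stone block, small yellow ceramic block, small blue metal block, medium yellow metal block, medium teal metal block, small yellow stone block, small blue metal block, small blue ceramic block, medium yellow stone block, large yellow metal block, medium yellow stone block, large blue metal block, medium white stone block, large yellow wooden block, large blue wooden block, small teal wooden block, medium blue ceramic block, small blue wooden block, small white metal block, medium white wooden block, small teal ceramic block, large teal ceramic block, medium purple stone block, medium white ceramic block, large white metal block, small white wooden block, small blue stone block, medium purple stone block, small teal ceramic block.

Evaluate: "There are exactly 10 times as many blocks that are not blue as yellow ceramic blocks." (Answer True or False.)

blocks that are not blue: 31.
yellow ceramic blocks: 3.
The claim requires 31 = 10 × 3 = 30, which does not hold.

False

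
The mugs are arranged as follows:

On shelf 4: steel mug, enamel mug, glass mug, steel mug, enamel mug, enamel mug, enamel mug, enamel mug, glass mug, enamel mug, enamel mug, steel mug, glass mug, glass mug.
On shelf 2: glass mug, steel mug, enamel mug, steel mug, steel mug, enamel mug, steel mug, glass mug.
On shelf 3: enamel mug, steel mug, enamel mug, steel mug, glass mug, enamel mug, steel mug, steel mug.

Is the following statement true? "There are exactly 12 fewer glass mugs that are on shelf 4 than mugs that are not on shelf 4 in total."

True

glass mugs on shelf 4: 4.
mugs that are not on shelf 4: 16.
The claim requires 16 − 4 (= 12) to equal 12, which holds.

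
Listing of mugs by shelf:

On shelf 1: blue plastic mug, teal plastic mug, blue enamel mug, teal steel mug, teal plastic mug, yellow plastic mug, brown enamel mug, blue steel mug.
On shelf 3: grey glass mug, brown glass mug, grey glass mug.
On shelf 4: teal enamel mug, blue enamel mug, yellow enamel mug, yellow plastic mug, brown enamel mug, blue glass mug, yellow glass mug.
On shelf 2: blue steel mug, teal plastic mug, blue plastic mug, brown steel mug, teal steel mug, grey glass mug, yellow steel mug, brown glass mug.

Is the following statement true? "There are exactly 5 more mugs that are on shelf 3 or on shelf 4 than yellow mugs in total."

mugs on shelf 3 or on shelf 4: 10.
yellow mugs: 5.
The claim requires 10 − 5 (= 5) to equal 5, which holds.

True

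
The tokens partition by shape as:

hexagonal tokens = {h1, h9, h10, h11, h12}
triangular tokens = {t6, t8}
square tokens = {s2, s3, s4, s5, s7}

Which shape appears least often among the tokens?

triangular

Counts by shape: hexagonal 5, square 5, triangular 2.
The minimum is 2, held uniquely by triangular.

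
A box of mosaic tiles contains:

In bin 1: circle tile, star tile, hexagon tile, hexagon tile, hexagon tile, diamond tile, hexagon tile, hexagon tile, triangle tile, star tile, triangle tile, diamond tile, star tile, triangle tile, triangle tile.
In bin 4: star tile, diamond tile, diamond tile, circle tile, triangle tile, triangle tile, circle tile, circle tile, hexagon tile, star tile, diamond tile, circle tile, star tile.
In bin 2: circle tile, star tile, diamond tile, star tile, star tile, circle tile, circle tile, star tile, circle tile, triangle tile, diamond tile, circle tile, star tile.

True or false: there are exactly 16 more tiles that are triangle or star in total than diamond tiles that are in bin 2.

|tiles that are triangle or star| = 18.
|diamond tiles in bin 2| = 2.
The claim requires 18 − 2 (= 16) to equal 16, which holds.

True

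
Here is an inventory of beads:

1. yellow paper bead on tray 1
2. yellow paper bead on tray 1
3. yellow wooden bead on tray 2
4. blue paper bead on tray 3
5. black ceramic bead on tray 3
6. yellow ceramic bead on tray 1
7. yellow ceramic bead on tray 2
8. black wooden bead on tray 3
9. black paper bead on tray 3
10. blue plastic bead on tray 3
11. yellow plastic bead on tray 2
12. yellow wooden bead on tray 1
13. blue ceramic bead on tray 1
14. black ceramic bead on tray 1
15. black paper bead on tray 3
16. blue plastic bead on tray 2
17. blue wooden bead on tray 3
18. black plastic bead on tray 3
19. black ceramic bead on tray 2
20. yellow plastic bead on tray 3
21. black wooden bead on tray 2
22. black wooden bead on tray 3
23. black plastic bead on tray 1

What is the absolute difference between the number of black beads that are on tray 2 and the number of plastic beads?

4

black beads on tray 2: 2. plastic beads: 6.
|2 − 6| = 6 − 2 = 4.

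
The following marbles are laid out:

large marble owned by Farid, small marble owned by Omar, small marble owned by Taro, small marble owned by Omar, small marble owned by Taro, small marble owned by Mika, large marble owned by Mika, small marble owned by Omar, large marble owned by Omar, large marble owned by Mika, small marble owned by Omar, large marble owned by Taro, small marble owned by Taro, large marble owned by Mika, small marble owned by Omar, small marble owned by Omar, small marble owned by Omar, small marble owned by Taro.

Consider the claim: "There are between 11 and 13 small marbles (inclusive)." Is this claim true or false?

|small marbles| = 12.
The claim requires 11 ≤ 12 ≤ 13, which holds.

True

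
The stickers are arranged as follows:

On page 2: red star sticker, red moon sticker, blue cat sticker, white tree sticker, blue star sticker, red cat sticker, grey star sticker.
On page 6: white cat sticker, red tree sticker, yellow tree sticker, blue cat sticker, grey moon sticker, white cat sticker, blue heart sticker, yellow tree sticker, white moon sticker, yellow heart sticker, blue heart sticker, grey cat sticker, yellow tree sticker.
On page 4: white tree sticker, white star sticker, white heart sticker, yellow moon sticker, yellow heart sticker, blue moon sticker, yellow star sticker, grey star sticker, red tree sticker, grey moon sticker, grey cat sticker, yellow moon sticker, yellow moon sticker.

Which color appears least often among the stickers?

red

Counts by color: yellow 9, white 7, grey 6, blue 6, red 5.
The minimum is 5, held uniquely by red.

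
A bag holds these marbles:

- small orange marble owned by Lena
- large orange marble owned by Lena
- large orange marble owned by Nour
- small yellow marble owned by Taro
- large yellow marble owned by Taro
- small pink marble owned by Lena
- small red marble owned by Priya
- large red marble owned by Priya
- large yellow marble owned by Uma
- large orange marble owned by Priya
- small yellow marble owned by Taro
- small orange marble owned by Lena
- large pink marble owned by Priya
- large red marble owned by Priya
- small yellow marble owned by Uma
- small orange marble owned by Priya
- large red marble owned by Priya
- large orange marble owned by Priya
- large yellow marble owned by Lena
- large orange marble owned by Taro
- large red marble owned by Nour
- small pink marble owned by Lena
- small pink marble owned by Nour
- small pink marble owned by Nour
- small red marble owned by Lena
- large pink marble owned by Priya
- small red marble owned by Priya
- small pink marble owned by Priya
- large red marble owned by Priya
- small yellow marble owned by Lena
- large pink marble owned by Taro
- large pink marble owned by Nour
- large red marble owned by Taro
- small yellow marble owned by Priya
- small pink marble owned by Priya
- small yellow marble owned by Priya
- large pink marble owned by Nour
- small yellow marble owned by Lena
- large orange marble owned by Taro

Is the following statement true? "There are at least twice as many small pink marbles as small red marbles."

There are 6 small pink marbles.
There are 3 small red marbles.
The claim requires 6 ≥ 2 × 3 = 6, which holds.

True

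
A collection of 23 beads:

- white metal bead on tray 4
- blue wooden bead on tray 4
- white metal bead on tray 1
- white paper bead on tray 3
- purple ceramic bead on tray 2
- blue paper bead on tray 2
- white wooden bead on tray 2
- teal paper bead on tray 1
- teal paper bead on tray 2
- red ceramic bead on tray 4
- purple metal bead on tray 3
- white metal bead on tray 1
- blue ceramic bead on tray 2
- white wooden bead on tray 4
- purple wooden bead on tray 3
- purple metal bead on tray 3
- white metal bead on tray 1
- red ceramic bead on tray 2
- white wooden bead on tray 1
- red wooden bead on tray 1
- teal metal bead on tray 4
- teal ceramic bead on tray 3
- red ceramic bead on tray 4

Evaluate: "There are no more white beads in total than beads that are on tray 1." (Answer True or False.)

False

|white beads| = 8.
|beads on tray 1| = 6.
The claim requires 8 ≤ 6, which does not hold.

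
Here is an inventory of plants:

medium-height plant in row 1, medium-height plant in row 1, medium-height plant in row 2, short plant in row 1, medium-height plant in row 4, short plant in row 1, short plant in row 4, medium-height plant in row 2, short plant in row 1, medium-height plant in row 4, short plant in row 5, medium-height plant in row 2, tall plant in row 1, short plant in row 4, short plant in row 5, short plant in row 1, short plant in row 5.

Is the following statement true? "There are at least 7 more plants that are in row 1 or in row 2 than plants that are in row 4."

False

plants in row 1 or in row 2: 10.
plants in row 4: 4.
The claim requires 10 − 4 = 6 ≥ 7, which does not hold.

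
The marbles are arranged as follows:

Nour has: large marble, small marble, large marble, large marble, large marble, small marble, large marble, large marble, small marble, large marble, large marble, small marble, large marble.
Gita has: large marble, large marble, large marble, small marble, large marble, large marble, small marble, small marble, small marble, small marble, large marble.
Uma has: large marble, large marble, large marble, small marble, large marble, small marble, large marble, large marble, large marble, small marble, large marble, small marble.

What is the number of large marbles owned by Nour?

9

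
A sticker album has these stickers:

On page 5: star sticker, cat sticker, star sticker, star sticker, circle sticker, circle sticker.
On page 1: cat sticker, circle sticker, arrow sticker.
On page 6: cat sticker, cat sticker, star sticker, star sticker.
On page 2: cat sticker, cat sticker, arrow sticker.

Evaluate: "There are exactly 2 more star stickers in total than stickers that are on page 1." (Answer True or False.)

True

There are 5 star stickers.
There are 3 stickers on page 1.
The claim requires 5 − 3 (= 2) to equal 2, which holds.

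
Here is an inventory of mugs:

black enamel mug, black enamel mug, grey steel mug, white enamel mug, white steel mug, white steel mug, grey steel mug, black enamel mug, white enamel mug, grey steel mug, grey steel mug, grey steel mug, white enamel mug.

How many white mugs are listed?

5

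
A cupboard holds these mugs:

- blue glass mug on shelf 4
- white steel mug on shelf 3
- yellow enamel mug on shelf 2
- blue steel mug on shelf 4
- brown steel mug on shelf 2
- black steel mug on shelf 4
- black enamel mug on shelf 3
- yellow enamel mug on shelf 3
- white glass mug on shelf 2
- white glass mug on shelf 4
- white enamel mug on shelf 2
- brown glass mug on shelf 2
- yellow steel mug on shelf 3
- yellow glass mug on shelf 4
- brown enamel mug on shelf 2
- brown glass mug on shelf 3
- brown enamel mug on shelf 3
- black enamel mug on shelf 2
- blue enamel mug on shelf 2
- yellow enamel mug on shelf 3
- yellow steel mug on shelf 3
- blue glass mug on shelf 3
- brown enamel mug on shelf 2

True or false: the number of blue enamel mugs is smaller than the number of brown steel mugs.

|blue enamel mugs| = 1.
|brown steel mugs| = 1.
The claim requires 1 < 1, which does not hold.

False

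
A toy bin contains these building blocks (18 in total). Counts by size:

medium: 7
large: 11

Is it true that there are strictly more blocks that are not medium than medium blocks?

True

blocks that are not medium: 11.
medium blocks: 7.
The claim requires 11 > 7, which holds.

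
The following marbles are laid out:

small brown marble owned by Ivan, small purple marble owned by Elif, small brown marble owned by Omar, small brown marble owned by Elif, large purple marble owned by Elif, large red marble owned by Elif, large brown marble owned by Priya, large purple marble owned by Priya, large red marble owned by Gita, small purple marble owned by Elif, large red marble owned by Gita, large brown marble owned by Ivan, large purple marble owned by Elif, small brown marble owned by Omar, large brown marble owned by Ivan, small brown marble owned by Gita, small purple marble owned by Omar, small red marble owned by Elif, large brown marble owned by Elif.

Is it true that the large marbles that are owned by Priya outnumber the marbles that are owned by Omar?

False

Count of large marbles owned by Priya: 2.
Count of marbles owned by Omar: 3.
The claim requires 2 > 3, which does not hold.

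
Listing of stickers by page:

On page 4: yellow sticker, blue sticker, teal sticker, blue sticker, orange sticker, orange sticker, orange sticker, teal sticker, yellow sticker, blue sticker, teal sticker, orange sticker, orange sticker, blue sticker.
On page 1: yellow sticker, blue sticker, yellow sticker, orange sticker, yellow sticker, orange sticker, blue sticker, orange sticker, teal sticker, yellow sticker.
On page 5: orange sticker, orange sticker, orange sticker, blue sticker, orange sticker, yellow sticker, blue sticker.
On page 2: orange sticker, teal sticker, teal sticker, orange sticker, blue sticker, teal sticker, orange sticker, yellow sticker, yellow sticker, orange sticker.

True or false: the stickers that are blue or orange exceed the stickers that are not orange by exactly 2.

False

There are 25 stickers that are blue or orange.
There are 25 stickers that are not orange.
The claim requires 25 − 25 (= 0) to equal 2, which does not hold.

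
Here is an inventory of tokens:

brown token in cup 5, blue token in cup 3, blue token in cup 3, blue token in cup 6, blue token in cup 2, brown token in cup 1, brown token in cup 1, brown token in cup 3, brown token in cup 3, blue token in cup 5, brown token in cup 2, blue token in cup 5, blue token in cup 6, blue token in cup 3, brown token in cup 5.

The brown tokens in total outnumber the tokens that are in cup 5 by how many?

brown tokens: 7.
tokens in cup 5: 4.
7 − 4 = 3.

3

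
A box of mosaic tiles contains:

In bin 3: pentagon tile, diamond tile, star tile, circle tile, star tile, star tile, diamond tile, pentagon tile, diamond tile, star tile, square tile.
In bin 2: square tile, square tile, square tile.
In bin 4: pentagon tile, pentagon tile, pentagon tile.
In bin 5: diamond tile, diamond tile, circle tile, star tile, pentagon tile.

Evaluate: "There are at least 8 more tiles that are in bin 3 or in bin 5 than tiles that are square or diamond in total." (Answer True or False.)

False

There are 16 tiles in bin 3 or in bin 5.
There are 9 tiles that are square or diamond.
The claim requires 16 − 9 = 7 ≥ 8, which does not hold.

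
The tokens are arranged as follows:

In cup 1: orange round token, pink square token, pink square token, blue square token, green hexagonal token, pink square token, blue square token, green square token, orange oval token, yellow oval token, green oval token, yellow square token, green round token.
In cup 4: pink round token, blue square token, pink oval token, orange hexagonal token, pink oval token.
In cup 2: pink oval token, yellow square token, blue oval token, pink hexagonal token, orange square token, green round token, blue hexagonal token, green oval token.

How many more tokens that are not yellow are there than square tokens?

13

tokens that are not yellow: 23.
square tokens: 10.
23 − 10 = 13.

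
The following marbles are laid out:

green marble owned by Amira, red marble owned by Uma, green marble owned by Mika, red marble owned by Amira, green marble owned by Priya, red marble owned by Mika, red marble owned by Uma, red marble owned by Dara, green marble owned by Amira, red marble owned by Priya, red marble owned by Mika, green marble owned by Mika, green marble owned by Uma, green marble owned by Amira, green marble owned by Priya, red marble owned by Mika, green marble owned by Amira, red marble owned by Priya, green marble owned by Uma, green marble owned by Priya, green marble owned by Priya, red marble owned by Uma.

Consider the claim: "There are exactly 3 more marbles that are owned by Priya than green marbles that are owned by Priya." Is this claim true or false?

False

Count of marbles owned by Priya: 6.
Count of green marbles owned by Priya: 4.
The claim requires 6 − 4 (= 2) to equal 3, which does not hold.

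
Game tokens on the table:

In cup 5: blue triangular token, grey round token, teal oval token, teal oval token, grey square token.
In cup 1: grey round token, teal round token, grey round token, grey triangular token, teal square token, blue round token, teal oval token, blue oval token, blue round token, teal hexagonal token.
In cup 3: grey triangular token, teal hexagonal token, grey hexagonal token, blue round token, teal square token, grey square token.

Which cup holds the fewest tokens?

Counts by cup: cup 1→10, cup 3→6, cup 5→5.
The minimum is 5, held uniquely by cup 5.

cup 5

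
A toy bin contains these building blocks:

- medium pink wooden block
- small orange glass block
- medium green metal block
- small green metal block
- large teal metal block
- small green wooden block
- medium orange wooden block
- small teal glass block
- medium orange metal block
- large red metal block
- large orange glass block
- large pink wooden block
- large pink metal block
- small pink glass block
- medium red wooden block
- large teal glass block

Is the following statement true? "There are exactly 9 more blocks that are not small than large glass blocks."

|blocks that are not small| = 11.
|large glass blocks| = 2.
The claim requires 11 − 2 (= 9) to equal 9, which holds.

True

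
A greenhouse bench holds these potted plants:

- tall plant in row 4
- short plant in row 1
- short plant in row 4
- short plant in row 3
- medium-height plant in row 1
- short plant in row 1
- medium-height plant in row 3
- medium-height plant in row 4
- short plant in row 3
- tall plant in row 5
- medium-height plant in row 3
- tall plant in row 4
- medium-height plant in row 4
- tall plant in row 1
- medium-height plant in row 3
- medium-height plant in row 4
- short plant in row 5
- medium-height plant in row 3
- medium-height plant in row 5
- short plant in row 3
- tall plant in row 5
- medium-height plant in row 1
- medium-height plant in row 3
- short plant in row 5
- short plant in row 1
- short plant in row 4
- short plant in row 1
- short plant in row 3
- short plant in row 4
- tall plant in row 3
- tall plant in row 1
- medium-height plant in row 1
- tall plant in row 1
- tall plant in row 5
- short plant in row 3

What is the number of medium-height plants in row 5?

1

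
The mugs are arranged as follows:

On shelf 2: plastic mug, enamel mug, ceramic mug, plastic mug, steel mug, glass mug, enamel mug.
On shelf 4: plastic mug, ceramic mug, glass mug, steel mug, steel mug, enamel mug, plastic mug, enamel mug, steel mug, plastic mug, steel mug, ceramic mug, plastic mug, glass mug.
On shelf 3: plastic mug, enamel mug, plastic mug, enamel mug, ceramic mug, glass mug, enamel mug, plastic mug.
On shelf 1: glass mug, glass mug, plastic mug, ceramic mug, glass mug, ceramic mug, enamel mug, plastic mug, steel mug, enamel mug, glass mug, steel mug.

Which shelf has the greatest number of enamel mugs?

shelf 3

Counts by shelf (restricted to enamel mugs): shelf 3→3, shelf 1→2, shelf 2→2, shelf 4→2.
The maximum is 3, held uniquely by shelf 3.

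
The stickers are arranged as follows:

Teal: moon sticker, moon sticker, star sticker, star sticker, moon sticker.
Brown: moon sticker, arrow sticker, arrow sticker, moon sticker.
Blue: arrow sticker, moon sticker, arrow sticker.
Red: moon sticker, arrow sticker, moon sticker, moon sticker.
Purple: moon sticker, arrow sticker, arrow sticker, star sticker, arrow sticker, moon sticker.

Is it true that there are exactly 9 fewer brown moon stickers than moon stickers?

|brown moon stickers| = 2.
|moon stickers| = 11.
The claim requires 11 − 2 (= 9) to equal 9, which holds.

True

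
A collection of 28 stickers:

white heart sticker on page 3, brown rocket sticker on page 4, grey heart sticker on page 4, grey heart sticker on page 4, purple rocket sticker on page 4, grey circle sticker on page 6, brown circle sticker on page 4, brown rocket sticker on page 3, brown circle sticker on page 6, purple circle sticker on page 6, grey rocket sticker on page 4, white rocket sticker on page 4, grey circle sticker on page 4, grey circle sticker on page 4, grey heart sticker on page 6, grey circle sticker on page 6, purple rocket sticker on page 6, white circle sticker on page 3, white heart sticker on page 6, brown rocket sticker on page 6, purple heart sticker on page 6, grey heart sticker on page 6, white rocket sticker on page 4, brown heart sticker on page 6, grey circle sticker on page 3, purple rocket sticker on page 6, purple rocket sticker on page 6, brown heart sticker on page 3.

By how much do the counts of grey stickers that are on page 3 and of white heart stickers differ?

grey stickers on page 3: 1. white heart stickers: 2.
|1 − 2| = 2 − 1 = 1.

1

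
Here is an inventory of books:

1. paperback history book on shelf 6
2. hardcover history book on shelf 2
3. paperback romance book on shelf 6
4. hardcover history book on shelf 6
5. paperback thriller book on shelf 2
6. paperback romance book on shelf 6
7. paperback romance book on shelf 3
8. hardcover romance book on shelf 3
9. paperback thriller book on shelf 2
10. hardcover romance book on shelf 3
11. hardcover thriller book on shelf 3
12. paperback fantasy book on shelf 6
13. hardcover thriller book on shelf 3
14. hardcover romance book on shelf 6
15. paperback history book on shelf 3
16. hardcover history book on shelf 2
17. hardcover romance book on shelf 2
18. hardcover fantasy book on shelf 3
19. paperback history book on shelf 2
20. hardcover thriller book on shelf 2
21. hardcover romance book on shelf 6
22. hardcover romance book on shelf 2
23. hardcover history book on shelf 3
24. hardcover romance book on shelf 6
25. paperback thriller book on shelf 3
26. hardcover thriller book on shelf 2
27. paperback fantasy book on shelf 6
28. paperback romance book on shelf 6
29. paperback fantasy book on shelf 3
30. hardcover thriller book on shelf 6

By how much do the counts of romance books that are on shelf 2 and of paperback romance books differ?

romance books on shelf 2: 2. paperback romance books: 4.
|2 − 4| = 4 − 2 = 2.

2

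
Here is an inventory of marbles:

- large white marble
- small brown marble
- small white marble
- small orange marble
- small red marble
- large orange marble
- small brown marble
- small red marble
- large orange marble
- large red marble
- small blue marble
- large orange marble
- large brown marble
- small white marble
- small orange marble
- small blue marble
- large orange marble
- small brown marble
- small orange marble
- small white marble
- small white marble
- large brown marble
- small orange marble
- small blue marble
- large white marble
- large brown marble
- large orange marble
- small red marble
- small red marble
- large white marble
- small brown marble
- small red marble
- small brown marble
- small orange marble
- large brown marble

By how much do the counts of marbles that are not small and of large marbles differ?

0

marbles that are not small: 13. large marbles: 13.
|13 − 13| = 13 − 13 = 0.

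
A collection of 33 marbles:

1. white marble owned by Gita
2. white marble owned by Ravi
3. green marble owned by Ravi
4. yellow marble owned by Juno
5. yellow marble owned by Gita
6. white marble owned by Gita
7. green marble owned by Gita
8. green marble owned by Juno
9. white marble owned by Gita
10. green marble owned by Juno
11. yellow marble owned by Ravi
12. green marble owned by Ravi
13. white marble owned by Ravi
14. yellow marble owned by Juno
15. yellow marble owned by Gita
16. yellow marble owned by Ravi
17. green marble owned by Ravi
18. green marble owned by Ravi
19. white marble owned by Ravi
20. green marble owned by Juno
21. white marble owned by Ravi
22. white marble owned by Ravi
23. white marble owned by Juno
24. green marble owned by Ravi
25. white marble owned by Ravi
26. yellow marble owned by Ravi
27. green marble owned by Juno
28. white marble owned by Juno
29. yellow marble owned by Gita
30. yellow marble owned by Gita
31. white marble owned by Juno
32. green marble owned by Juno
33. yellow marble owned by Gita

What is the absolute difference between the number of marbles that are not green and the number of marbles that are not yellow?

1

marbles that are not green: 22. marbles that are not yellow: 23.
|22 − 23| = 23 − 22 = 1.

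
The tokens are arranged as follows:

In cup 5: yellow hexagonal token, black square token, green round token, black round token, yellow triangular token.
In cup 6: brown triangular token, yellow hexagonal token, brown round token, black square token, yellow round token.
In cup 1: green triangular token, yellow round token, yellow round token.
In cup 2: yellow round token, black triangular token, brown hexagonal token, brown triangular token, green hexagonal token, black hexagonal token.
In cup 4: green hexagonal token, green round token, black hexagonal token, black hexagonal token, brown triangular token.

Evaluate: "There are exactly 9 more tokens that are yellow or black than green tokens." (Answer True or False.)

True

There are 14 tokens that are yellow or black.
There are 5 green tokens.
The claim requires 14 − 5 (= 9) to equal 9, which holds.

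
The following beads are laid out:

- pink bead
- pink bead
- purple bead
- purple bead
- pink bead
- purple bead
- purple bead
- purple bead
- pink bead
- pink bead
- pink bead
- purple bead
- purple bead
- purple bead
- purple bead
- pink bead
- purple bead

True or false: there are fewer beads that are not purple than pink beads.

False

beads that are not purple: 7.
pink beads: 7.
The claim requires 7 < 7, which does not hold.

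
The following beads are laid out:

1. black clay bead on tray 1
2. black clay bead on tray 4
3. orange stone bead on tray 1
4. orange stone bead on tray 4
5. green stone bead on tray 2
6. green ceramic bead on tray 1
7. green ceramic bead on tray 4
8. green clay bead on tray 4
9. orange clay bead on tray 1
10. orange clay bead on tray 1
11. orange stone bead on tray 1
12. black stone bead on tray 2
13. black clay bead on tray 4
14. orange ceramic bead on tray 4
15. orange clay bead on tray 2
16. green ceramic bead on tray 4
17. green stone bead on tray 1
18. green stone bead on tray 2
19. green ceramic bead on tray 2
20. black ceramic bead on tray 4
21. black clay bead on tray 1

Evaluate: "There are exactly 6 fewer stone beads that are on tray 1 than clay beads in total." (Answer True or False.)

False

stone beads on tray 1: 3.
clay beads: 8.
The claim requires 8 − 3 (= 5) to equal 6, which does not hold.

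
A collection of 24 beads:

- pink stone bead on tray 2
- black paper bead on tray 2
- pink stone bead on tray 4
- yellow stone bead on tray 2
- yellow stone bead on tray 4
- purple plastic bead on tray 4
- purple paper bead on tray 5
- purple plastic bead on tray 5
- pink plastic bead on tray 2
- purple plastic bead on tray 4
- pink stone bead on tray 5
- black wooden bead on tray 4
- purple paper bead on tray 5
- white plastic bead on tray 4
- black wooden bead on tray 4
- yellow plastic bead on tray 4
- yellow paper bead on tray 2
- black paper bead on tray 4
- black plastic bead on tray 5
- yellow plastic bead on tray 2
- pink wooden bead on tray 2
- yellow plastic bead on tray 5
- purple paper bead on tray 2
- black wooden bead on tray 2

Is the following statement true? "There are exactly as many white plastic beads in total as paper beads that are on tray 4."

True

|white plastic beads| = 1.
|paper beads on tray 4| = 1.
The claim requires 1 = 1, which holds.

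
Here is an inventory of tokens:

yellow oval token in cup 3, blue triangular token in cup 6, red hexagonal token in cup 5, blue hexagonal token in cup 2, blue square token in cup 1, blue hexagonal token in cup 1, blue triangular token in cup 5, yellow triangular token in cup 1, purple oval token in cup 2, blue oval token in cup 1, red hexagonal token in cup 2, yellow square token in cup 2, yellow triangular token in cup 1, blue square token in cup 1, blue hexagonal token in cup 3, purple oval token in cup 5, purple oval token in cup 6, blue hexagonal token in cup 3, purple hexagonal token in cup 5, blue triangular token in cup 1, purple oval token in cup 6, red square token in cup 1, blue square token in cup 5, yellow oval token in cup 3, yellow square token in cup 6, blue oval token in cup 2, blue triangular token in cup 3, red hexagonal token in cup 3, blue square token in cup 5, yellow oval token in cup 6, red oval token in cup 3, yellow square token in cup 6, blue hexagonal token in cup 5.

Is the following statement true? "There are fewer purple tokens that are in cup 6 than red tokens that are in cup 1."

There are 2 purple tokens in cup 6.
There is 1 red token in cup 1.
The claim requires 2 < 1, which does not hold.

False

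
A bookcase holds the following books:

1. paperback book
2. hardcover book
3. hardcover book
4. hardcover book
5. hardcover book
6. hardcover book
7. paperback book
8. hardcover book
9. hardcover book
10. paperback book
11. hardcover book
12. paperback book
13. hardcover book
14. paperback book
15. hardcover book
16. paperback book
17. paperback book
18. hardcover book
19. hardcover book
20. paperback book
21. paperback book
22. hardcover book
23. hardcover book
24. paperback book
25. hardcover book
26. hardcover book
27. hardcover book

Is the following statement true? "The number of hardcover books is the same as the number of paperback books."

hardcover books: 17.
paperback books: 10.
The claim requires 17 = 10, which does not hold.

False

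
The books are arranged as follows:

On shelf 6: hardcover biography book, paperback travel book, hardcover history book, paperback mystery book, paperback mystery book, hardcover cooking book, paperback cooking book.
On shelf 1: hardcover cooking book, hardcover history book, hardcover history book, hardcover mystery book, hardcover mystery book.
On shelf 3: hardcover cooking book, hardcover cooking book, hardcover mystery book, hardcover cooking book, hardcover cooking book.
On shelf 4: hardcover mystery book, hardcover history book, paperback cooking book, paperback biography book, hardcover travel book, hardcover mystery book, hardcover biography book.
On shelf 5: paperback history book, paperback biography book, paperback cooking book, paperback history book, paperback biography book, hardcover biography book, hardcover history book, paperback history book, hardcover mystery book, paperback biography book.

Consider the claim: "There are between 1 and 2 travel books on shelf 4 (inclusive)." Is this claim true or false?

True

|travel books on shelf 4| = 1.
The claim requires 1 ≤ 1 ≤ 2, which holds.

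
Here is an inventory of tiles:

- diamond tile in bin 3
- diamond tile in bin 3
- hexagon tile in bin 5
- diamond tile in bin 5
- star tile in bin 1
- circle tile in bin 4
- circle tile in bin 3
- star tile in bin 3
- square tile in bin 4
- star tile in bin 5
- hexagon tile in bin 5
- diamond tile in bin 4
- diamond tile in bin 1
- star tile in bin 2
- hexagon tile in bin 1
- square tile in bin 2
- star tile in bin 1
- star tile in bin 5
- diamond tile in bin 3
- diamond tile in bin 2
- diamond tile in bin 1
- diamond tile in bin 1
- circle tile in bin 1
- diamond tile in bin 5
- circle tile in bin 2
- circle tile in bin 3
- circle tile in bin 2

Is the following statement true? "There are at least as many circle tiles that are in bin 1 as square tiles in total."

False

There is 1 circle tile in bin 1.
There are 2 square tiles.
The claim requires 1 ≥ 2, which does not hold.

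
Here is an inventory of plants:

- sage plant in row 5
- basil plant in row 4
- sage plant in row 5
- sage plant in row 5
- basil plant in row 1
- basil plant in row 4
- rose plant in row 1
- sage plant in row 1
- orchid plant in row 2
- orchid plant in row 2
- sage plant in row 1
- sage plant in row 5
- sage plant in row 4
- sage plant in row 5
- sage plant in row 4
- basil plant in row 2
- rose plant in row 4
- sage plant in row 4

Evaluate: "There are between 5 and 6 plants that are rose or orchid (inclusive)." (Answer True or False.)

False

plants that are rose or orchid: 4.
The claim requires 5 ≤ 4 ≤ 6, which does not hold.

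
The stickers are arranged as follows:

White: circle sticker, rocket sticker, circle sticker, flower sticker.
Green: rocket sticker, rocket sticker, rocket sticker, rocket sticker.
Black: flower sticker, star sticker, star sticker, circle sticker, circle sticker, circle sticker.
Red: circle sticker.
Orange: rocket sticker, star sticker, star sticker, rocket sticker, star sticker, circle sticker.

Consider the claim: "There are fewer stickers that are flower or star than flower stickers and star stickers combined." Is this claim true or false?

stickers that are flower or star: 7.
flower stickers: 2; star stickers: 5; combined: 2 + 5 = 7.
The claim requires 7 < 7, which does not hold.

False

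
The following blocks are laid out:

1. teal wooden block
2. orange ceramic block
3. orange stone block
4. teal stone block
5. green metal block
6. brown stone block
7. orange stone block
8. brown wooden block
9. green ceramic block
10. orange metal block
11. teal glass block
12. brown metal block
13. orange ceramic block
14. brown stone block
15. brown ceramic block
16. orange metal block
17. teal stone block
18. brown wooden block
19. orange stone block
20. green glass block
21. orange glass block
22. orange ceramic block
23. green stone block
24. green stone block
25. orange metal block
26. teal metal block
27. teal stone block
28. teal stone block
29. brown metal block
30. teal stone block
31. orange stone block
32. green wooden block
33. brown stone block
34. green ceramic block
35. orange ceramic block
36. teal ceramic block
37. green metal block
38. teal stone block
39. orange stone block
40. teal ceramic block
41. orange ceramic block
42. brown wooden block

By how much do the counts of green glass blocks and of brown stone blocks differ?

2

green glass blocks: 1. brown stone blocks: 3.
|1 − 3| = 3 − 1 = 2.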